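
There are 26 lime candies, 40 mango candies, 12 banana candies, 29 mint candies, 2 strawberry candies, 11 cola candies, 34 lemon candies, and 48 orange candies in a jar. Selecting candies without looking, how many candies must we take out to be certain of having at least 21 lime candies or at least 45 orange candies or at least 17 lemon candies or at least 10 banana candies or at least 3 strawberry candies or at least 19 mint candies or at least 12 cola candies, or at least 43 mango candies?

The worst case stops just short of every target: 20 lime, all 40 mango, 9 banana, 18 mint, 2 strawberry, 11 cola, 16 lemon, 44 orange — 20 + 40 + 9 + 18 + 2 + 11 + 16 + 44 = 160 candies.
One more candy must push some flavor to its target, so 160 + 1 = 161.

161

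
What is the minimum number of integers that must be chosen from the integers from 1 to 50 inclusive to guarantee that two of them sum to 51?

26

Partition {1, …, 50} into 25 pairs: {1,50}, {2,49}, …, {25,26}.
Choosing 25 integers — say the integers 1 through 25 — takes one from each pair and avoids the property.
Choosing 26 forces two into the same pair by pigeonhole, and those sum to 51. So 26.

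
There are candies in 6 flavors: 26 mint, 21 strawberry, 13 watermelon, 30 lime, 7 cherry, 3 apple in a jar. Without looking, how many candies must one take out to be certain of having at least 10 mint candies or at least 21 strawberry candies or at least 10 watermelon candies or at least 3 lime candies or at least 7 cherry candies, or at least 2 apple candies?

Each of the 6 flavors has its own threshold; avoid all of them simultaneously.
The worst case stops just short of every target: 9 mint, 20 strawberry, 9 watermelon, 2 lime, 6 cherry, 1 apple — 9 + 20 + 9 + 2 + 6 + 1 = 47 candies.
One more candy must push some flavor to its target, so 47 + 1 = 48.

48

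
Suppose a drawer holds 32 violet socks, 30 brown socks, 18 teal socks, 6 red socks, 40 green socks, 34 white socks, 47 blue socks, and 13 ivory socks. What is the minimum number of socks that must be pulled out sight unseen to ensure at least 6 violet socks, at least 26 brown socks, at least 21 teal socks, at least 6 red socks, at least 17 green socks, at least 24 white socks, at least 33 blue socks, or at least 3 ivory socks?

127

The worst case stops just short of every target: 5 violet, 25 brown, all 18 teal, 5 red, 16 green, 23 white, 32 blue, 2 ivory — 5 + 25 + 18 + 5 + 16 + 23 + 32 + 2 = 126 socks.
One more sock must push some color to its target, so 126 + 1 = 127.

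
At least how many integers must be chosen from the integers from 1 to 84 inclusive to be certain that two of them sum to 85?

Partition {1, …, 84} into 42 pairs: {1,84}, {2,83}, …, {42,43}.
Choosing 42 integers — say the integers 1 through 42 — takes one from each pair and avoids the property.
Choosing 43 forces two into the same pair by pigeonhole, and those sum to 85. So 43.

43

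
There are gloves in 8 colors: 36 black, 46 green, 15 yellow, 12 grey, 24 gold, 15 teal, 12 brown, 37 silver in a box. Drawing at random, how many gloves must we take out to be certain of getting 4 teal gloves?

186

The worst case draws every non-teal glove first: 36 + 46 + 15 + 12 + 24 + 12 + 37 = 182.
The next 4 draws are then forced to be teal, giving 182 + 4 = 186.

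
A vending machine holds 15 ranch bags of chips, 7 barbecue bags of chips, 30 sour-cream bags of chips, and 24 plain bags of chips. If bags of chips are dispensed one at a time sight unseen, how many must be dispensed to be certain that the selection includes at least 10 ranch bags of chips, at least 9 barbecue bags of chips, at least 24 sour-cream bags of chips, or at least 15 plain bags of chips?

Each of the 4 flavors has its own threshold; avoid all of them simultaneously.
The worst case stops just short of every target: 9 ranch, all 7 barbecue, 23 sour-cream, 14 plain — 9 + 7 + 23 + 14 = 53 bags of chips.
One more bag of chips must push some flavor to its target, so 53 + 1 = 54.

54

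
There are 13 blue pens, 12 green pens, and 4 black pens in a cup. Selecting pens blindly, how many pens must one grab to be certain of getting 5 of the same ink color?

13

The worst case takes 4 pens of each ink color without reaching 5 of any: 3 × 4 = 12.
The next pen must bring some ink color to 5, so 12 + 1 = 13.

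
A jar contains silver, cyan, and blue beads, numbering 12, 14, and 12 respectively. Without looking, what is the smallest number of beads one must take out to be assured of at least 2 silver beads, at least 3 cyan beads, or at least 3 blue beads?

Each of the 3 colors has its own threshold; avoid all of them simultaneously.
The worst case stops just short of every target: 1 silver, 2 cyan, 2 blue — 1 + 2 + 2 = 5 beads.
One more bead must push some color to its target, so 5 + 1 = 6.

6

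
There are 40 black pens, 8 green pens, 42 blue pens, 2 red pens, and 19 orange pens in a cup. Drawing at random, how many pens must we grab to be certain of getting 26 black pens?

The worst case draws every non-black pen first: 8 + 42 + 2 + 19 = 71.
The next 26 draws are then forced to be black, giving 71 + 26 = 97.

97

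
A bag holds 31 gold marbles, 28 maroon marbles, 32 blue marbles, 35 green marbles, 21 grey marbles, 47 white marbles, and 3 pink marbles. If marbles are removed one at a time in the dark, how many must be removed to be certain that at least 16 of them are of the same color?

In the worst case we take at most 15 of each color, but all 3 pink (fewer than 15), giving 15 + 15 + 15 + 15 + 15 + 15 + 3 = 93.
One more marble then forces some color to 16, so 93 + 1 = 94.

94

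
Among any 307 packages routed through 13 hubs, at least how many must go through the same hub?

24

If each of the 13 hubs held at most 23, the total would be at most 13 × 23 = 299 < 307, a contradiction.
So at least one holds ⌈307/13⌉ = 24.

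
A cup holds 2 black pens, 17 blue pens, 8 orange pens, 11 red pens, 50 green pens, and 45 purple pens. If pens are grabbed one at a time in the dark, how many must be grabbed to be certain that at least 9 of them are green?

To avoid green pens as long as possible, exhaust the other 5 ink colors first.
The worst case draws every non-green pen first: 2 + 17 + 8 + 11 + 45 = 83.
The next 9 draws are then forced to be green, giving 83 + 9 = 92.

92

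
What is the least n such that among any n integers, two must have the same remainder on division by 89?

Two integers differ by a multiple of 89 exactly when they share a remainder mod 89.
There are 89 residue classes mod 89, so 89 integers can all lie in distinct classes.
One more integer must repeat a residue, giving a difference divisible by 89. So n = 89 + 1 = 90.

90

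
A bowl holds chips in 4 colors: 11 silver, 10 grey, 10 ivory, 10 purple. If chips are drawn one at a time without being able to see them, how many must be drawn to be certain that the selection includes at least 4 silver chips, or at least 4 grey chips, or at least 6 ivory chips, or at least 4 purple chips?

Each of the 4 colors has its own threshold; avoid all of them simultaneously.
The worst case stops just short of every target: 3 silver, 3 grey, 5 ivory, 3 purple — 3 + 3 + 5 + 3 = 14 chips.
One more chip must push some color to its target, so 14 + 1 = 15.

15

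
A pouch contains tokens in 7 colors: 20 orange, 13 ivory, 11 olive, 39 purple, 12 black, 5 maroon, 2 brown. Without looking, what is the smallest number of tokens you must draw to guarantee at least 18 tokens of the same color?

In the worst case we take at most 17 of each color, but all 13 ivory, all 11 olive, all 12 black, all 5 maroon, and all 2 brown (fewer than 17), giving 17 + 13 + 11 + 17 + 12 + 5 + 2 = 77.
One more token then forces some color to 18, so 77 + 1 = 78.

78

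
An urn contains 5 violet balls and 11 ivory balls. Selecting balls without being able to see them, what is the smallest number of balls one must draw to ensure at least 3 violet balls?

14

The worst case draws every non-violet ball first: 11.
The next 3 draws are then forced to be violet, giving 11 + 3 = 14.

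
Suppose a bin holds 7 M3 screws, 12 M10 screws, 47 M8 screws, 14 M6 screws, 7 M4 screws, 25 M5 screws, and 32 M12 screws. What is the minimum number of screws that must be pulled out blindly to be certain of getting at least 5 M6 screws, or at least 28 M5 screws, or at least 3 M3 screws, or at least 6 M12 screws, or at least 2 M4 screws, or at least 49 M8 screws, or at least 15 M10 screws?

The worst case stops just short of every target: 2 M3, all 12 M10, all 47 M8, 4 M6, 1 M4, all 25 M5, 5 M12 — 2 + 12 + 47 + 4 + 1 + 25 + 5 = 96 screws.
One more screw must push some size to its target, so 96 + 1 = 97.

97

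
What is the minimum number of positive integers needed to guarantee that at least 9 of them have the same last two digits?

801

There are 100 possible two-digit endings acting as pigeonholes.
With 100 × 8 = 800 positive integers we could place exactly 8 in each, with no class reaching 9.
One more forces some class to hold 9, so 800 + 1 = 801.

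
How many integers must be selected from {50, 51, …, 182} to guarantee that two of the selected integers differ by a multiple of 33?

Use the pigeonhole principle on residue classes: group the integers by remainder mod 33; there are 33 residue classes, each nonempty in this range.
Choosing one from each class (33 integers) avoids any shared remainder.
One more choice must repeat a class, so two differ by a multiple of 33. Hence 33 + 1 = 34.

34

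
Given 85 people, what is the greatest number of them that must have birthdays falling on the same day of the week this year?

13

If each of the 7 days of the week held at most 12, the total would be at most 7 × 12 = 84 < 85, a contradiction.
So at least one holds ⌈85/7⌉ = 13.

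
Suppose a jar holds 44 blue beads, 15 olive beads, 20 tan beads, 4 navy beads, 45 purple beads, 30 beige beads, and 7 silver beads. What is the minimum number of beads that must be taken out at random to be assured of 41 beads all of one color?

157

In the worst case we take at most 40 of each color, but all 15 olive, all 20 tan, all 4 navy, all 30 beige, and all 7 silver (fewer than 40), giving 40 + 15 + 20 + 4 + 40 + 30 + 7 = 156.
One more bead then forces some color to 41, so 156 + 1 = 157.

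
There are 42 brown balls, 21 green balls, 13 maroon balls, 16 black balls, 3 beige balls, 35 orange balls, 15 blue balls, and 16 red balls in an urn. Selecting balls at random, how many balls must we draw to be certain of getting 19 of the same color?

118

In the worst case we take at most 18 of each color, but all 13 maroon, all 16 black, all 3 beige, all 15 blue, and all 16 red (fewer than 18), giving 18 + 18 + 13 + 16 + 3 + 18 + 15 + 16 = 117.
One more ball then forces some color to 19, so 117 + 1 = 118.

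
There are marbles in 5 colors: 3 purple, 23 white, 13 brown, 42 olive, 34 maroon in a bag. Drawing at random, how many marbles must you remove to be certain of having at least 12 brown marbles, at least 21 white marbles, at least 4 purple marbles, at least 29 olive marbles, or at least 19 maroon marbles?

81

The worst case stops just short of every target: 3 purple, 20 white, 11 brown, 28 olive, 18 maroon — 3 + 20 + 11 + 28 + 18 = 80 marbles.
One more marble must push some color to its target, so 80 + 1 = 81.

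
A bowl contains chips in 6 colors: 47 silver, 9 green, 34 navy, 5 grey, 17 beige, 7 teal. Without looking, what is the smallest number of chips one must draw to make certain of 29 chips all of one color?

95

Treat the 6 colors as pigeonholes.
In the worst case we take at most 28 of each color, but all 9 green, all 5 grey, all 17 beige, and all 7 teal (fewer than 28), giving 28 + 9 + 28 + 5 + 17 + 7 = 94.
One more chip then forces some color to 29, so 94 + 1 = 95.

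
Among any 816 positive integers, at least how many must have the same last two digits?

9

There are 100 possible two-digit endings, which serve as the pigeonholes.
If each of the 100 possible two-digit endings held at most 8, the total would be at most 100 × 8 = 800 < 816, a contradiction.
So at least one holds ⌈816/100⌉ = 9.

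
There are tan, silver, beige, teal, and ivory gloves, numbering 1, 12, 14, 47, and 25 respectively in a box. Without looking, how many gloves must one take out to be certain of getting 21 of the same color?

68

Treat the 5 colors as pigeonholes.
In the worst case we take at most 20 of each color, but all 1 tan, all 12 silver, and all 14 beige (fewer than 20), giving 1 + 12 + 14 + 20 + 20 = 67.
One more glove then forces some color to 21, so 67 + 1 = 68.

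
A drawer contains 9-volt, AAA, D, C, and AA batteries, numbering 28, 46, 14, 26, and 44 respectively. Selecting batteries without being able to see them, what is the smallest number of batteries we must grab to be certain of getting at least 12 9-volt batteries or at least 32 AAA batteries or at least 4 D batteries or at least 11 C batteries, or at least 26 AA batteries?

81

The worst case stops just short of every target: 11 9-volt, 31 AAA, 3 D, 10 C, 25 AA — 11 + 31 + 3 + 10 + 25 = 80 batteries.
One more battery must push some type to its target, so 80 + 1 = 81.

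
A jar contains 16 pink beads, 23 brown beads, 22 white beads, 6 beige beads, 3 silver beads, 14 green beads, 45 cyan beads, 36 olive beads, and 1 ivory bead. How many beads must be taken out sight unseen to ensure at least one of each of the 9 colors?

166

The hardest color to obtain is ivory: we could draw every other bead first — 166 − 1 = 165 beads — without a single ivory one.
The next draw must be ivory, so 165 + 1 = 166.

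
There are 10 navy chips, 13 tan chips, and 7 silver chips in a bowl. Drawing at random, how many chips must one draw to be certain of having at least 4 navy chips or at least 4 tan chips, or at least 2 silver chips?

Each of the 3 colors has its own threshold; avoid all of them simultaneously.
The worst case stops just short of every target: 3 navy, 3 tan, 1 silver — 3 + 3 + 1 = 7 chips.
One more chip must push some color to its target, so 7 + 1 = 8.

8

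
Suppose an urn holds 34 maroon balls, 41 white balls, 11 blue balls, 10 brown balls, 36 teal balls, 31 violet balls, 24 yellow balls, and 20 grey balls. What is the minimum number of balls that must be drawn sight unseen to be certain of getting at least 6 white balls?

The worst case draws every non-white ball first: 34 + 11 + 10 + 36 + 31 + 24 + 20 = 166.
The next 6 draws are then forced to be white, giving 166 + 6 = 172.

172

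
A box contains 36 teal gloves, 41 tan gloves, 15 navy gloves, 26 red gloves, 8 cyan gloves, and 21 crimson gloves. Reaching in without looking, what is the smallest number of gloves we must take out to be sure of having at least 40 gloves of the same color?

146

Treat the 6 colors as pigeonholes.
In the worst case we take at most 39 of each color, but all 36 teal, all 15 navy, all 26 red, all 8 cyan, and all 21 crimson (fewer than 39), giving 36 + 39 + 15 + 26 + 8 + 21 = 145.
One more glove then forces some color to 40, so 145 + 1 = 146.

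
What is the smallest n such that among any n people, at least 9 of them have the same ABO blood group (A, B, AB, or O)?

33

There are 4 ABO blood groups acting as pigeonholes.
With 4 × 8 = 32 people we could place exactly 8 in each, with no class reaching 9.
One more forces some class to hold 9, so 32 + 1 = 33.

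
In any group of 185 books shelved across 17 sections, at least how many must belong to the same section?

11

If each of the 17 sections held at most 10, the total would be at most 17 × 10 = 170 < 185, a contradiction.
So at least one holds ⌈185/17⌉ = 11.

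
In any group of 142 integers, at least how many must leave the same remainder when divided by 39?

4

The 142 integers fall into 39 residue classes modulo 39.
If each of the 39 residue classes modulo 39 held at most 3, the total would be at most 39 × 3 = 117 < 142, a contradiction.
So at least one holds ⌈142/39⌉ = 4.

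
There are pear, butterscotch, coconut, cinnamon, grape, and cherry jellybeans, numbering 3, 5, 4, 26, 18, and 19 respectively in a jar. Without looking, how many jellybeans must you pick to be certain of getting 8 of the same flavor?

34

Treat the 6 flavors as pigeonholes.
In the worst case we take at most 7 of each flavor, but all 3 pear, all 5 butterscotch, and all 4 coconut (fewer than 7), giving 3 + 5 + 4 + 7 + 7 + 7 = 33.
One more jellybean then forces some flavor to 8, so 33 + 1 = 34.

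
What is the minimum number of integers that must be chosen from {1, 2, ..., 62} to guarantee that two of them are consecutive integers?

Partition {1, …, 62} into 31 pairs: {1,2}, {3,4}, …, {61,62}.
Choosing 31 integers — say the 31 even numbers 2, 4, …, 62 — takes one from each pair and avoids the property.
Choosing 32 forces two into the same pair by pigeonhole, and those are consecutive. So 32.

32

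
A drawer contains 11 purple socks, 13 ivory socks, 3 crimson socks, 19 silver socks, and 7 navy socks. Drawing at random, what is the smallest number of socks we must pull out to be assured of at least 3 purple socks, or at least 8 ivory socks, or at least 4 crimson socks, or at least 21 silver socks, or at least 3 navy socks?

34

The worst case stops just short of every target: 2 purple, 7 ivory, 3 crimson, all 19 silver, 2 navy — 2 + 7 + 3 + 19 + 2 = 33 socks.
One more sock must push some color to its target, so 33 + 1 = 34.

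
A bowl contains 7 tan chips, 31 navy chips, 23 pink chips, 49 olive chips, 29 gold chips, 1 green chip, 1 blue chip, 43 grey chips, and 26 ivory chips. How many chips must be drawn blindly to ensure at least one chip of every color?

210

The hardest color to obtain is green: we could draw every other chip first — 210 − 1 = 209 chips — without a single green one.
The next draw must be green, so 209 + 1 = 210.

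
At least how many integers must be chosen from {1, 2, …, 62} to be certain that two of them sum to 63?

Partition {1, …, 62} into 31 pairs: {1,62}, {2,61}, …, {31,32}.
Choosing 31 integers — say the integers 1 through 31 — takes one from each pair and avoids the property.
Choosing 32 forces two into the same pair by pigeonhole, and those sum to 63. So 32.

32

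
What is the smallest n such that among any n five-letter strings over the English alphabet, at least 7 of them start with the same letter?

There are 26 possible first letters acting as pigeonholes.
With 26 × 6 = 156 five-letter strings over the English alphabet we could place exactly 6 in each, with no class reaching 7.
One more forces some class to hold 7, so 156 + 1 = 157.

157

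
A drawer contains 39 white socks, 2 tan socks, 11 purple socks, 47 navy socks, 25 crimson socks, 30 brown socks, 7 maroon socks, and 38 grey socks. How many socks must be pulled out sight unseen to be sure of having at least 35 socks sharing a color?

178

In the worst case we take at most 34 of each color, but all 2 tan, all 11 purple, all 25 crimson, all 30 brown, and all 7 maroon (fewer than 34), giving 34 + 2 + 11 + 34 + 25 + 30 + 7 + 34 = 177.
One more sock then forces some color to 35, so 177 + 1 = 178.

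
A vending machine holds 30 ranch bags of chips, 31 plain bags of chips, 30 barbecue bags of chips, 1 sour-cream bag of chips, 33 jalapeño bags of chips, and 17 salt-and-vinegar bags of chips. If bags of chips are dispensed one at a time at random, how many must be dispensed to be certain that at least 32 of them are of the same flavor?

Treat the 6 flavors as pigeonholes.
In the worst case we take at most 31 of each flavor, but all 30 ranch, all 30 barbecue, all 1 sour-cream, and all 17 salt-and-vinegar (fewer than 31), giving 30 + 31 + 30 + 1 + 31 + 17 = 140.
One more bag of chips then forces some flavor to 32, so 140 + 1 = 141.

141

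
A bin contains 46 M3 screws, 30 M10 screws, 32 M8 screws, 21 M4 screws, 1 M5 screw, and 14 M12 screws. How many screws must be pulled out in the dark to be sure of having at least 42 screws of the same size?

Treat the 6 sizes as pigeonholes.
In the worst case we take at most 41 of each size, but all 30 M10, all 32 M8, all 21 M4, all 1 M5, and all 14 M12 (fewer than 41), giving 41 + 30 + 32 + 21 + 1 + 14 = 139.
One more screw then forces some size to 42, so 139 + 1 = 140.

140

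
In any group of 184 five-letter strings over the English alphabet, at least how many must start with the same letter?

8

There are 26 possible first letters, which serve as the pigeonholes.
If each of the 26 possible first letters held at most 7, the total would be at most 26 × 7 = 182 < 184, a contradiction.
So at least one holds ⌈184/26⌉ = 8.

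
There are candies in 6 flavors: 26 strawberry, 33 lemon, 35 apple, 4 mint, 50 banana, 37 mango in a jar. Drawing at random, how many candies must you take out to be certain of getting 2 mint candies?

183

The worst case draws every non-mint candy first: 26 + 33 + 35 + 50 + 37 = 181.
The next 2 draws are then forced to be mint, giving 181 + 2 = 183.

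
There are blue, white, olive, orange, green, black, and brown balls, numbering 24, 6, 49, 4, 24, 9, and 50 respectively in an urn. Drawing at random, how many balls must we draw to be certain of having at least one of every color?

163

The hardest color to obtain is orange: we could draw every other ball first — 166 − 4 = 162 balls — without a single orange one.
The next draw must be orange, so 162 + 1 = 163.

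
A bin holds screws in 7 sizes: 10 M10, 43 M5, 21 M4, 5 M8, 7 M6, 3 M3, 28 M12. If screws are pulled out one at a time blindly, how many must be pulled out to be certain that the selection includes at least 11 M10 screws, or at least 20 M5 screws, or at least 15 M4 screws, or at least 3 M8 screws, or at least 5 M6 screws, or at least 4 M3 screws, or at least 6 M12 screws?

58

The worst case stops just short of every target: 10 M10, 19 M5, 14 M4, 2 M8, 4 M6, 3 M3, 5 M12 — 10 + 19 + 14 + 2 + 4 + 3 + 5 = 57 screws.
One more screw must push some size to its target, so 57 + 1 = 58.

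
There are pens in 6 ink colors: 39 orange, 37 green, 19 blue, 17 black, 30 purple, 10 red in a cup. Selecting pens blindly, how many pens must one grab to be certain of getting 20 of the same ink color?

104

Treat the 6 ink colors as pigeonholes.
In the worst case we take at most 19 of each ink color, but all 17 black and all 10 red (fewer than 19), giving 19 + 19 + 19 + 17 + 19 + 10 = 103.
One more pen then forces some ink color to 20, so 103 + 1 = 104.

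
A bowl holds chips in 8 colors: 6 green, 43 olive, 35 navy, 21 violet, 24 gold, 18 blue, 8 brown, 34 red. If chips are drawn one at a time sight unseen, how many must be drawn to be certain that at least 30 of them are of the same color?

165

Treat the 8 colors as pigeonholes.
In the worst case we take at most 29 of each color, but all 6 green, all 21 violet, all 24 gold, all 18 blue, and all 8 brown (fewer than 29), giving 6 + 29 + 29 + 21 + 24 + 18 + 8 + 29 = 164.
One more chip then forces some color to 30, so 164 + 1 = 165.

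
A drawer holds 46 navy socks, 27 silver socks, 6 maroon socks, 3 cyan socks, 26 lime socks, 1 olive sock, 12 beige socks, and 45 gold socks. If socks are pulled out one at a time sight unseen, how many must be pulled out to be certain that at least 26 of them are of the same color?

In the worst case we take at most 25 of each color, but all 6 maroon, all 3 cyan, all 1 olive, and all 12 beige (fewer than 25), giving 25 + 25 + 6 + 3 + 25 + 1 + 12 + 25 = 122.
One more sock then forces some color to 26, so 122 + 1 = 123.

123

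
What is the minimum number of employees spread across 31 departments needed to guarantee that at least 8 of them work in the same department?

218

There are 31 departments acting as pigeonholes.
With 31 × 7 = 217 employees we could place exactly 7 in each, with no class reaching 8.
One more forces some class to hold 8, so 217 + 1 = 218.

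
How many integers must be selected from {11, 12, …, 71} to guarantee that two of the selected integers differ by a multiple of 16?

17

Use the pigeonhole principle on residue classes: group the integers by remainder mod 16; there are 16 residue classes, each nonempty in this range.
Choosing one from each class (16 integers) avoids any shared remainder.
One more choice must repeat a class, so two differ by a multiple of 16. Hence 16 + 1 = 17.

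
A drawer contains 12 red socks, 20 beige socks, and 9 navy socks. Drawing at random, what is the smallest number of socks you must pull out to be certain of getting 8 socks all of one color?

Treat the 3 colors as pigeonholes.
The worst case takes 7 socks of each color without reaching 8 of any: 3 × 7 = 21.
The next sock must bring some color to 8, so 21 + 1 = 22.

22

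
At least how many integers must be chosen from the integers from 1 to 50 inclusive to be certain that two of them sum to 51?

26

Partition {1, …, 50} into 25 pairs: {1,50}, {2,49}, …, {25,26}.
Choosing 25 integers — say the integers 1 through 25 — takes one from each pair and avoids the property.
Choosing 26 forces two into the same pair by pigeonhole, and those sum to 51. So 26.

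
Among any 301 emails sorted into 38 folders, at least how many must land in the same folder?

The 301 emails fall into 38 folders.
If each of the 38 folders held at most 7, the total would be at most 38 × 7 = 266 < 301, a contradiction.
So at least one holds ⌈301/38⌉ = 8.

8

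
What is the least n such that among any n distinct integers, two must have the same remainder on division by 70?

Two integers differ by a multiple of 70 exactly when they share a remainder mod 70.
There are 70 residue classes mod 70, so 70 integers can all lie in distinct classes.
One more integer must repeat a residue, giving a difference divisible by 70. So n = 70 + 1 = 71.

71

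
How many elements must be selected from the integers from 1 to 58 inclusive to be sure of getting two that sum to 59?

Partition {1, …, 58} into 29 pairs: {1,58}, {2,57}, …, {29,30}.
Choosing 29 integers — say the integers 1 through 29 — takes one from each pair and avoids the property.
Choosing 30 forces two into the same pair by pigeonhole, and those sum to 59. So 30.

30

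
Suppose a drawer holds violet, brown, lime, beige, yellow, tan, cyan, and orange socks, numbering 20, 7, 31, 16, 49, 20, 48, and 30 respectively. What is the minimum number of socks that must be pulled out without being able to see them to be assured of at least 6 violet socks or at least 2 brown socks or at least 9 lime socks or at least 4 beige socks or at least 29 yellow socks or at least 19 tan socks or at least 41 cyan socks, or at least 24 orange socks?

127

The worst case stops just short of every target: 5 violet, 1 brown, 8 lime, 3 beige, 28 yellow, 18 tan, 40 cyan, 23 orange — 5 + 1 + 8 + 3 + 28 + 18 + 40 + 23 = 126 socks.
One more sock must push some color to its target, so 126 + 1 = 127.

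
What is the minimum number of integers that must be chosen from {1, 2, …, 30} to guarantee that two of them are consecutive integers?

Partition {1, …, 30} into 15 pairs: {1,2}, {3,4}, …, {29,30}.
Choosing 15 integers — say the 15 even numbers 2, 4, …, 30 — takes one from each pair and avoids the property.
Choosing 16 forces two into the same pair by pigeonhole, and those are consecutive. So 16.

16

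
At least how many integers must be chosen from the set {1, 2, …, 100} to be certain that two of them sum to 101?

51

Partition {1, …, 100} into 50 pairs: {1,100}, {2,99}, …, {50,51}.
Choosing 50 integers — say the integers 1 through 50 — takes one from each pair and avoids the property.
Choosing 51 forces two into the same pair by pigeonhole, and those sum to 101. So 51.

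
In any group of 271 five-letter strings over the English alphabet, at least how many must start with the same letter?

11

There are 26 possible first letters, which serve as the pigeonholes.
If each of the 26 possible first letters held at most 10, the total would be at most 26 × 10 = 260 < 271, a contradiction.
So at least one holds ⌈271/26⌉ = 11.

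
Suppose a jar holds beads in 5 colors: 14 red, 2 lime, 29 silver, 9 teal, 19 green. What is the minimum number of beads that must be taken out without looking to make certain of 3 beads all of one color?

11

Treat the 5 colors as pigeonholes.
The worst case takes 2 beads of each color without reaching 3 of any: 5 × 2 = 10.
The next bead must bring some color to 3, so 10 + 1 = 11.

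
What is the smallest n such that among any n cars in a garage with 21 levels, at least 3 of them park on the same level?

43

There are 21 levels acting as pigeonholes.
With 21 × 2 = 42 cars we could place exactly 2 in each, with no class reaching 3.
One more forces some class to hold 3, so 42 + 1 = 43.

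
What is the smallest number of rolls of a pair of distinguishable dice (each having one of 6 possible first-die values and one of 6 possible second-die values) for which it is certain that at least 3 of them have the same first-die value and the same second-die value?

There are 6 × 6 = 36 (first-die value, second-die value) combinations acting as pigeonholes.
With 36 × 2 = 72 rolls of a pair of distinguishable dice we could place exactly 2 in each, with no (first-die value, second-die value) pair reaching 3.
One more forces some (first-die value, second-die value) pair to hold 3, so 72 + 1 = 73.

73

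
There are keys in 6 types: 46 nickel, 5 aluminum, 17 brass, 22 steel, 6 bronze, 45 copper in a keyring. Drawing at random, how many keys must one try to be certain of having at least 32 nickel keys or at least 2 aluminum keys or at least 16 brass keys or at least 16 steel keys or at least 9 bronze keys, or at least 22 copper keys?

Each of the 6 types has its own threshold; avoid all of them simultaneously.
The worst case stops just short of every target: 31 nickel, 1 aluminum, 15 brass, 15 steel, all 6 bronze, 21 copper — 31 + 1 + 15 + 15 + 6 + 21 = 89 keys.
One more key must push some type to its target, so 89 + 1 = 90.

90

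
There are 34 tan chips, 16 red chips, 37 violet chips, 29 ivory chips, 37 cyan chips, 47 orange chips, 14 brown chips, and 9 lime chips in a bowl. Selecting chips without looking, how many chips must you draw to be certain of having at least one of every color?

215

The hardest color to obtain is lime: we could draw every other chip first — 223 − 9 = 214 chips — without a single lime one.
The next draw must be lime, so 214 + 1 = 215.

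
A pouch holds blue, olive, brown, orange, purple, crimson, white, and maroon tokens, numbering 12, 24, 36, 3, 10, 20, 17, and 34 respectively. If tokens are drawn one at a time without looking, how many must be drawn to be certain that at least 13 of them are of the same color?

In the worst case we take at most 12 of each color, but all 3 orange and all 10 purple (fewer than 12), giving 12 + 12 + 12 + 3 + 10 + 12 + 12 + 12 = 85.
One more token then forces some color to 13, so 85 + 1 = 86.

86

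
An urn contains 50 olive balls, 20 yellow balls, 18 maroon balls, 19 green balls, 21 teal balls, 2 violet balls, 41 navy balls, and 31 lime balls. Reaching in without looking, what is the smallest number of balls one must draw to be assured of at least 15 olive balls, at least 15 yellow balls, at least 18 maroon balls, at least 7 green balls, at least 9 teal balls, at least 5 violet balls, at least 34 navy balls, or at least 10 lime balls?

The worst case stops just short of every target: 14 olive, 14 yellow, 17 maroon, 6 green, 8 teal, all 2 violet, 33 navy, 9 lime — 14 + 14 + 17 + 6 + 8 + 2 + 33 + 9 = 103 balls.
One more ball must push some color to its target, so 103 + 1 = 104.

104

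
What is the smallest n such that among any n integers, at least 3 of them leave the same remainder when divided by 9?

19

There are 9 residue classes modulo 9 acting as pigeonholes.
With 9 × 2 = 18 integers we could place exactly 2 in each, with no class reaching 3.
One more forces some class to hold 3, so 18 + 1 = 19.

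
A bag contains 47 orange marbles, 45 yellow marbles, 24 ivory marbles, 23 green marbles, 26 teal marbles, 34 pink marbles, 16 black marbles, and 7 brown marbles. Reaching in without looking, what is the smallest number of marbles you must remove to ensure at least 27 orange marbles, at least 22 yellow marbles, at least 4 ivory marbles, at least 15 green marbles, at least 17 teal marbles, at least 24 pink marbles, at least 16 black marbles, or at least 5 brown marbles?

The worst case stops just short of every target: 26 orange, 21 yellow, 3 ivory, 14 green, 16 teal, 23 pink, 15 black, 4 brown — 26 + 21 + 3 + 14 + 16 + 23 + 15 + 4 = 122 marbles.
One more marble must push some color to its target, so 122 + 1 = 123.

123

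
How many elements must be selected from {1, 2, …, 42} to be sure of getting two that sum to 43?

22

Partition {1, …, 42} into 21 pairs: {1,42}, {2,41}, …, {21,22}.
Choosing 21 integers — say the integers 1 through 21 — takes one from each pair and avoids the property.
Choosing 22 forces two into the same pair by pigeonhole, and those sum to 43. So 22.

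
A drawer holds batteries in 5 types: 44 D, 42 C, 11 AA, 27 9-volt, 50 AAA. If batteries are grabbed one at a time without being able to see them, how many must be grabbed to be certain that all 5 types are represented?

The hardest type to obtain is AA: we could draw every other battery first — 174 − 11 = 163 batteries — without a single AA one.
The next draw must be AA, so 163 + 1 = 164.

164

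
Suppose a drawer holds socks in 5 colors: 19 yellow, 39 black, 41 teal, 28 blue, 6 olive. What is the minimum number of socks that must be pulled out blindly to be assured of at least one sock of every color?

128

The hardest color to obtain is olive: we could draw every other sock first — 133 − 6 = 127 socks — without a single olive one.
The next draw must be olive, so 127 + 1 = 128.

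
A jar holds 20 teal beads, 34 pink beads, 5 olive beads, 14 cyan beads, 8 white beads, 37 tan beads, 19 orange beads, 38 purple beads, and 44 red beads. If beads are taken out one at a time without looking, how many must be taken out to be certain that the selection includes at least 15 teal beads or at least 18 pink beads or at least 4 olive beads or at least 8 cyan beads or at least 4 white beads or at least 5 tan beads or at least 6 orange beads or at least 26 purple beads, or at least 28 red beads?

106

The worst case stops just short of every target: 14 teal, 17 pink, 3 olive, 7 cyan, 3 white, 4 tan, 5 orange, 25 purple, 27 red — 14 + 17 + 3 + 7 + 3 + 4 + 5 + 25 + 27 = 105 beads.
One more bead must push some color to its target, so 105 + 1 = 106.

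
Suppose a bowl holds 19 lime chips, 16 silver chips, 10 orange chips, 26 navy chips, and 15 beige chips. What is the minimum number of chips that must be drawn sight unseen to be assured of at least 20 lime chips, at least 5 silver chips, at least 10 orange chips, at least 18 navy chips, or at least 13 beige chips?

The worst case stops just short of every target: 19 lime, 4 silver, 9 orange, 17 navy, 12 beige — 19 + 4 + 9 + 17 + 12 = 61 chips.
One more chip must push some color to its target, so 61 + 1 = 62.

62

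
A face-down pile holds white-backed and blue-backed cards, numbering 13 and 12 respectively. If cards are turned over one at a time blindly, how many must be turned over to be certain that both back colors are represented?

The hardest back color to obtain is blue-backed: we could draw every other card first — 25 − 12 = 13 cards — without a single blue-backed one.
The next draw must be blue-backed, so 13 + 1 = 14.

14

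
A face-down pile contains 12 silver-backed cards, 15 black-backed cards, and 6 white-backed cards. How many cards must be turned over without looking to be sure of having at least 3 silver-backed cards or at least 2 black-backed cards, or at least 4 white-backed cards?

The worst case stops just short of every target: 2 silver-backed, 1 black-backed, 3 white-backed — 2 + 1 + 3 = 6 cards.
One more card must push some back color to its target, so 6 + 1 = 7.

7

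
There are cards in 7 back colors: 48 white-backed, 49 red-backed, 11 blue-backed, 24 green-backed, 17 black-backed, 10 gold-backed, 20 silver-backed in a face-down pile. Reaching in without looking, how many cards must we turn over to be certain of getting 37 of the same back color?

155

In the worst case we take at most 36 of each back color, but all 11 blue-backed, all 24 green-backed, all 17 black-backed, all 10 gold-backed, and all 20 silver-backed (fewer than 36), giving 36 + 36 + 11 + 24 + 17 + 10 + 20 = 154.
One more card then forces some back color to 37, so 154 + 1 = 155.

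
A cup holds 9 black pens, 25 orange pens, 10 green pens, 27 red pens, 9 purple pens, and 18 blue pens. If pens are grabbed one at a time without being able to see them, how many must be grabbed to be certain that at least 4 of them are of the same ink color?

19

The worst case takes 3 pens of each ink color without reaching 4 of any: 6 × 3 = 18.
The next pen must bring some ink color to 4, so 18 + 1 = 19.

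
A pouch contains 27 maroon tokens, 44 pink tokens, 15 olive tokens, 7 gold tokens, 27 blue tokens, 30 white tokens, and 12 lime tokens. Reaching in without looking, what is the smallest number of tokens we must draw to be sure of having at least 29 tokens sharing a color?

145

In the worst case we take at most 28 of each color, but all 27 maroon, all 15 olive, all 7 gold, all 27 blue, and all 12 lime (fewer than 28), giving 27 + 28 + 15 + 7 + 27 + 28 + 12 = 144.
One more token then forces some color to 29, so 144 + 1 = 145.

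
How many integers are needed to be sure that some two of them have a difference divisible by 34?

Use the pigeonhole principle on residue classes: two integers differ by a multiple of 34 exactly when they share a remainder mod 34.
There are 34 residue classes mod 34, so 34 integers can all lie in distinct classes.
One more integer must repeat a residue, giving a difference divisible by 34. So n = 34 + 1 = 35.

35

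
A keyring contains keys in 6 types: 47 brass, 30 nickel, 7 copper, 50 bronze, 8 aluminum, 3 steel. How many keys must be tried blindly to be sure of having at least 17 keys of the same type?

Treat the 6 types as pigeonholes.
In the worst case we take at most 16 of each type, but all 7 copper, all 8 aluminum, and all 3 steel (fewer than 16), giving 16 + 16 + 7 + 16 + 8 + 3 = 66.
One more key then forces some type to 17, so 66 + 1 = 67.

67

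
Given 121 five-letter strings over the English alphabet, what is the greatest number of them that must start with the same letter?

There are 26 possible first letters, which serve as the pigeonholes.
If each of the 26 possible first letters held at most 4, the total would be at most 26 × 4 = 104 < 121, a contradiction.
So at least one holds ⌈121/26⌉ = 5.

5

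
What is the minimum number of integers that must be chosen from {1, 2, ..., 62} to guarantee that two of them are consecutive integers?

32

Partition {1, …, 62} into 31 pairs: {1,2}, {3,4}, …, {61,62}.
Choosing 31 integers — say the 31 even numbers 2, 4, …, 62 — takes one from each pair and avoids the property.
Choosing 32 forces two into the same pair by pigeonhole, and those are consecutive. So 32.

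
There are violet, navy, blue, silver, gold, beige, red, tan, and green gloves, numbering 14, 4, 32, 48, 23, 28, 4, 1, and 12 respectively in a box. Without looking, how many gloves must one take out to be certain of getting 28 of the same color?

Treat the 9 colors as pigeonholes.
In the worst case we take at most 27 of each color, but all 14 violet, all 4 navy, all 23 gold, all 4 red, all 1 tan, and all 12 green (fewer than 27), giving 14 + 4 + 27 + 27 + 23 + 27 + 4 + 1 + 12 = 139.
One more glove then forces some color to 28, so 139 + 1 = 140.

140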